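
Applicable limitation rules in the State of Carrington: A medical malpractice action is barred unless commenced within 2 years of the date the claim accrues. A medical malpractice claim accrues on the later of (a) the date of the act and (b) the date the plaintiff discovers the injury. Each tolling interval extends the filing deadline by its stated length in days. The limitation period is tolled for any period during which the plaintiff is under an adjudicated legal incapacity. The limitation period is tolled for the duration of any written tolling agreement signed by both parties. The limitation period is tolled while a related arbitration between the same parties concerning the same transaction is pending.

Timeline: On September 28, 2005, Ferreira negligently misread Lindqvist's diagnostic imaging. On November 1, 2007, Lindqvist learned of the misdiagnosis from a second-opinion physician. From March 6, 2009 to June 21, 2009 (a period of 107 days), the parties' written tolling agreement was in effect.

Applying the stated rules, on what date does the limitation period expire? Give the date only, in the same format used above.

The claim accrued on November 1, 2007 — the later of the September 28, 2005 act and the November 1, 2007 discovery.
2 years from November 1, 2007 is November 1, 2009.
The written tolling agreement from March 6, 2009 to June 21, 2009 tolled the period for 107 days, extending the deadline to February 16, 2010.

February 16, 2010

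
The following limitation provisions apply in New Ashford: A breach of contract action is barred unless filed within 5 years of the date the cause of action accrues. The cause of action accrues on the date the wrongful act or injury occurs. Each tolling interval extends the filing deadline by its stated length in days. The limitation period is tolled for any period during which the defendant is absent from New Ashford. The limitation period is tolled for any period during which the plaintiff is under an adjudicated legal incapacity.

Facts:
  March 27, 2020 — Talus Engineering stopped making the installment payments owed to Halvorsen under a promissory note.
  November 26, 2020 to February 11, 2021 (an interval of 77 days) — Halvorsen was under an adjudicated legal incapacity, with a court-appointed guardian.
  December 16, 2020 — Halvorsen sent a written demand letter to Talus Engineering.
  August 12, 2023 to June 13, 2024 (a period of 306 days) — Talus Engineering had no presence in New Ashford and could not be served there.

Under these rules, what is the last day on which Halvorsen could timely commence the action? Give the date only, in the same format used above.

April 14, 2026

The cause of action accrued on March 27, 2020, the date of the act.
5 years from March 27, 2020 is March 27, 2025.
Because the plaintiff's legal incapacity ran from November 26, 2020 to February 11, 2021, the deadline is extended by 77 days to June 12, 2025.
The period was tolled for 306 days by the defendant's absence from the jurisdiction (August 12, 2023 to June 13, 2024), pushing the deadline to April 14, 2026.
Nothing else in the chronology tolls or restarts the period.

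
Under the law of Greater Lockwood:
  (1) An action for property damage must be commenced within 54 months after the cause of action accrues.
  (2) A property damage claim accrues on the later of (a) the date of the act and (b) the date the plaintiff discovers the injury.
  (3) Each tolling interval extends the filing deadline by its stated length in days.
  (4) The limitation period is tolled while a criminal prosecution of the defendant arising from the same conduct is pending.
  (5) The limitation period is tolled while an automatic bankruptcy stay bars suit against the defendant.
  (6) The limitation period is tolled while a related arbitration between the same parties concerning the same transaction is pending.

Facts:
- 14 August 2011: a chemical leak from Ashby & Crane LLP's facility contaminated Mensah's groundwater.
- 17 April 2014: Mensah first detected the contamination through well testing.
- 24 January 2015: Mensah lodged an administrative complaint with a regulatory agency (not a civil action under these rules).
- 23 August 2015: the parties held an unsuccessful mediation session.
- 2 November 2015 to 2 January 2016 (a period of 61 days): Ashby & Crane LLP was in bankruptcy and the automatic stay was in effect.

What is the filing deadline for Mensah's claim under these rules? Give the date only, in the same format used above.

The claim accrued on 17 April 2014 — the later of the 14 August 2011 act and the 17 April 2014 discovery.
The untolled deadline — 54 months after 17 April 2014 — is 17 October 2018.
Because the automatic bankruptcy stay ran from 2 November 2015 to 2 January 2016, the deadline is extended by 61 days to 17 December 2018.
The other events in the timeline have no effect on the limitation period under the stated rules.

17 December 2018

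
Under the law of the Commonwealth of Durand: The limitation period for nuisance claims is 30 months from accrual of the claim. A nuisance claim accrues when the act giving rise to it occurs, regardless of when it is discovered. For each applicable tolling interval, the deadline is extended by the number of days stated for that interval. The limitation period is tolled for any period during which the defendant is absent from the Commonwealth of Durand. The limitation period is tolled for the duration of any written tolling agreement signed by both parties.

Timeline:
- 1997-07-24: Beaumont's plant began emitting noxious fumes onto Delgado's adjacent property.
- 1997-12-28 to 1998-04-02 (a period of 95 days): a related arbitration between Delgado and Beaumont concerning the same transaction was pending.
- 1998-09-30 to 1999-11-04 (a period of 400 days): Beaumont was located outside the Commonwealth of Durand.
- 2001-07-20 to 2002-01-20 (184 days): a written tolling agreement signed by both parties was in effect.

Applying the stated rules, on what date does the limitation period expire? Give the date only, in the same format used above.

The claim accrued on 1997-07-24, the date of the act.
The untolled deadline — 30 months after 1997-07-24 — is 2000-01-24.
Because the defendant's absence from the jurisdiction ran from 1998-09-30 to 1999-11-04, the deadline is extended by 400 days to 2001-02-27.
By the time the written tolling agreement began on 2001-07-20, the limitation period had already expired on 2001-02-27; that interval cannot revive it.
Although a pending arbitration ran from 1997-12-28 to 1998-04-02, the stated rules do not make that a tolling event, so it is disregarded.

2001-02-27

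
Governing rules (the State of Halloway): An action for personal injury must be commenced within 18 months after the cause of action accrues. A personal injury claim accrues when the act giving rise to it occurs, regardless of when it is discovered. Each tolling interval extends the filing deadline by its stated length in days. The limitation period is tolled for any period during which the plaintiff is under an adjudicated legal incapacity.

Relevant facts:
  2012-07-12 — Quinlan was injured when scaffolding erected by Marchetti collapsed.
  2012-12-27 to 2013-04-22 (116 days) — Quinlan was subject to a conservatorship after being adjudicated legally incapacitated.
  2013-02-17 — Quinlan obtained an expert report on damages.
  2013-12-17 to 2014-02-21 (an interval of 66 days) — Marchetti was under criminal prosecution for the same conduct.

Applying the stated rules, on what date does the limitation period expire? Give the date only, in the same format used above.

The cause of action accrued on 2012-07-12, the date of the act.
Adding the 18 months base period to 2012-07-12 gives a deadline of 2014-01-12, before any tolling.
The plaintiff's legal incapacity from 2012-12-27 to 2013-04-22 tolled the period for 116 days, extending the deadline to 2014-05-08.
No stated provision tolls the period for a criminal prosecution, so the interval from 2013-12-17 to 2014-02-21 has no effect on the deadline.
Nothing else in the chronology tolls or restarts the period.

2014-05-08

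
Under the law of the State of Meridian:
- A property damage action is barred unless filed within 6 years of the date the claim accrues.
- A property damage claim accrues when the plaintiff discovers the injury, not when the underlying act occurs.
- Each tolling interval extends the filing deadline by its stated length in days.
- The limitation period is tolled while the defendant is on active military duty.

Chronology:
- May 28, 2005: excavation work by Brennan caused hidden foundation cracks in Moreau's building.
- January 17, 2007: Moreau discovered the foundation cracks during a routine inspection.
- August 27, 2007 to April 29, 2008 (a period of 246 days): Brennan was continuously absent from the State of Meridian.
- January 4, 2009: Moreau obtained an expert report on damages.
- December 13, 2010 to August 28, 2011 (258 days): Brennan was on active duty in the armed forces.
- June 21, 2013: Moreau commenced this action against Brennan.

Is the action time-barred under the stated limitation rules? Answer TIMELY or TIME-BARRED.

TIMELY

The claim did not accrue until Moreau discovered the injury on January 17, 2007; the May 28, 2005 act date does not start the clock under the stated rule.
6 years from January 17, 2007 is January 17, 2013.
Because the defendant's active military service ran from December 13, 2010 to August 28, 2011, the deadline is extended by 258 days to October 2, 2013.
The defendant's absence from the jurisdiction from August 27, 2007 to April 29, 2008 does not toll the period, because no stated rule makes the defendant's absence a tolling event.
None of the other events listed affects the running of the period under the stated rules.
Filing on June 21, 2013 beat the October 2, 2013 deadline — the action is timely.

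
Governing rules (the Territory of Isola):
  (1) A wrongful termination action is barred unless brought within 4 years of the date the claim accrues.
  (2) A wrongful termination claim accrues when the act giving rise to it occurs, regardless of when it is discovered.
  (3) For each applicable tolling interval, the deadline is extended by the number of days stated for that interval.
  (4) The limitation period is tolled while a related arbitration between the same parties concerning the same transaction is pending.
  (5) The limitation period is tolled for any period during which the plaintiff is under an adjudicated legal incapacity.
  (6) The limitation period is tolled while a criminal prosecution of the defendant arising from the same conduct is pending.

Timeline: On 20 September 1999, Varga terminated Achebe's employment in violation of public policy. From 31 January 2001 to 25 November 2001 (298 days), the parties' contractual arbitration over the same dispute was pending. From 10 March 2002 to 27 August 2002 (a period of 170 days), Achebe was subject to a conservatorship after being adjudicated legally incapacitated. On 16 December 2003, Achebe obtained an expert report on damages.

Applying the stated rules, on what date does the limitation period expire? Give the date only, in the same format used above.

31 December 2004

The limitation period began to run on 20 September 1999.
4 years from 20 September 1999 is 20 September 2003.
The period was tolled for 298 days by the pending related arbitration (31 January 2001 to 25 November 2001), pushing the deadline to 14 July 2004.
Because the plaintiff's legal incapacity ran from 10 March 2002 to 27 August 2002, the deadline is extended by 170 days to 31 December 2004.
Nothing else in the chronology tolls or restarts the period.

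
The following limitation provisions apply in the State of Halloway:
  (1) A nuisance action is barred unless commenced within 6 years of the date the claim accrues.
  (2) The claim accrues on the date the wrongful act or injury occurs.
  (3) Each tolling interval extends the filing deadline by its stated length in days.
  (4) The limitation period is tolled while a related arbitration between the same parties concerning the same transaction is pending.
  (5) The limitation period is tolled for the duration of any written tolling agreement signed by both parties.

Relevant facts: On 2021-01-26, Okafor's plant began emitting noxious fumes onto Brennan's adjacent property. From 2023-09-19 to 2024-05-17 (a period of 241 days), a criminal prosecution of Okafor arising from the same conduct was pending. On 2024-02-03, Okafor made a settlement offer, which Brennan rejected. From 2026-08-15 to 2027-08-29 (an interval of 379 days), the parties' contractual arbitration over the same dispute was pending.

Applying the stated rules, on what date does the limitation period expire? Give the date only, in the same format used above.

The claim accrued on 2021-01-26, the date of the act.
Adding the 6 years base period to 2021-01-26 gives a deadline of 2027-01-26, before any tolling.
Because the pending related arbitration ran from 2026-08-15 to 2027-08-29, the deadline is extended by 379 days to 2028-02-09.
Although a criminal prosecution ran from 2023-09-19 to 2024-05-17, the stated rules do not make that a tolling event, so it is disregarded.
None of the other events listed affects the running of the period under the stated rules.

2028-02-09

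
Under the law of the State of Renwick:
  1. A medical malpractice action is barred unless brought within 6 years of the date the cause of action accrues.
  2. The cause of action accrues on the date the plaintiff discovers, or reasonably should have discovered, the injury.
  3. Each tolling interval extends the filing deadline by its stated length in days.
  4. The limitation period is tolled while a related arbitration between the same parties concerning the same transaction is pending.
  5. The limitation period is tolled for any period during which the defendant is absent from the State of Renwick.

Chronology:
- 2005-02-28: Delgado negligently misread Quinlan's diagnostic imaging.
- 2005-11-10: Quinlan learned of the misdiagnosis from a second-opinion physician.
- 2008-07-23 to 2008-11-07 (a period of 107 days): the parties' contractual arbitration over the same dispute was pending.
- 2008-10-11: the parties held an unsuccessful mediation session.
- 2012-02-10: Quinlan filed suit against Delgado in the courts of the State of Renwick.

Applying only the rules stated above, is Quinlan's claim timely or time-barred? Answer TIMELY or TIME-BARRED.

The claim did not accrue until Quinlan discovered the injury on 2005-11-10; the 2005-02-28 act date does not start the clock under the stated rule.
6 years from 2005-11-10 is 2011-11-10.
The pending related arbitration from 2008-07-23 to 2008-11-07 tolled the period for 107 days, extending the deadline to 2012-02-25.
None of the other events listed affects the running of the period under the stated rules.
The 2012-02-10 filing precedes the 2012-02-25 deadline; the claim is timely.

TIMELY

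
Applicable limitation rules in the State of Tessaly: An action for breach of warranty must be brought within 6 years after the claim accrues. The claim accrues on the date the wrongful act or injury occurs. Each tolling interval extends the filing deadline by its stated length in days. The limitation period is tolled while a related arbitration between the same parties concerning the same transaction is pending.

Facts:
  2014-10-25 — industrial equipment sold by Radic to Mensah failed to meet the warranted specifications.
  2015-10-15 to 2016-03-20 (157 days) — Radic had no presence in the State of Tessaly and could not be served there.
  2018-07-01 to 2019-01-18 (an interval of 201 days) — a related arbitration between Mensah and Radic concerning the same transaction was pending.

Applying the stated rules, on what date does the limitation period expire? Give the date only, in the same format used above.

The claim accrued on 2014-10-25, when the wrongful act occurred.
6 years from 2014-10-25 is 2020-10-25.
The pending related arbitration from 2018-07-01 to 2019-01-18 tolled the period for 201 days, extending the deadline to 2021-05-14.
Although the defendant's absence ran from 2015-10-15 to 2016-03-20, the stated rules do not make that a tolling event, so it is disregarded.

2021-05-14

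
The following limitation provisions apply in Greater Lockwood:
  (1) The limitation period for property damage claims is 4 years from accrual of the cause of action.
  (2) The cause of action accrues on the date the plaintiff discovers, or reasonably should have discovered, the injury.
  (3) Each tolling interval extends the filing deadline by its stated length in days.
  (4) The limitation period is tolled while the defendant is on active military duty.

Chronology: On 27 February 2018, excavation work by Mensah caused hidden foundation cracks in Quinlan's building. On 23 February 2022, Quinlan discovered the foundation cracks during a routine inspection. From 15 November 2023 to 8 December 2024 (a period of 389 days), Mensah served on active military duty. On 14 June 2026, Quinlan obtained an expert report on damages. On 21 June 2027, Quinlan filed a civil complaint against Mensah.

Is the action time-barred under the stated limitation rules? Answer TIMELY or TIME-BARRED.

TIME-BARRED

The claim did not accrue until Quinlan discovered the injury on 23 February 2022; the 27 February 2018 act date does not start the clock under the stated rule.
The untolled deadline — 4 years after 23 February 2022 — is 23 February 2026.
The defendant's active military service from 15 November 2023 to 8 December 2024 tolled the period for 389 days, extending the deadline to 19 March 2027.
Nothing else in the chronology tolls or restarts the period.
Filing on 21 June 2027 missed the 19 March 2027 deadline — the action is time-barred.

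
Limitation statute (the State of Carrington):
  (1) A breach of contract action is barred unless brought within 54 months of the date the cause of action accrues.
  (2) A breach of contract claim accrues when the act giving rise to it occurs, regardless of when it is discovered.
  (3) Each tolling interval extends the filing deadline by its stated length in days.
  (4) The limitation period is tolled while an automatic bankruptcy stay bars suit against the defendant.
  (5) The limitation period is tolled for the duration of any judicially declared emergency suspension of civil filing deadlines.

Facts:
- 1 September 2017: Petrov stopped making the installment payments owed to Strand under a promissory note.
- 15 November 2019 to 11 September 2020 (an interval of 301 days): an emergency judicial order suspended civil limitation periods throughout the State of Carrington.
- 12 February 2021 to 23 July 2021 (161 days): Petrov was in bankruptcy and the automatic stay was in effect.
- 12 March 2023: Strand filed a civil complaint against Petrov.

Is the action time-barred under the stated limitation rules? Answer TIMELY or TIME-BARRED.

The limitation period began to run on 1 September 2017.
54 months from 1 September 2017 is 1 March 2022.
The period was tolled for 301 days by the emergency suspension of filing deadlines (15 November 2019 to 11 September 2020), pushing the deadline to 27 December 2022.
The automatic bankruptcy stay from 12 February 2021 to 23 July 2021 tolled the period for 161 days, extending the deadline to 6 June 2023.
The 12 March 2023 filing precedes the 6 June 2023 deadline; the claim is timely.

TIMELY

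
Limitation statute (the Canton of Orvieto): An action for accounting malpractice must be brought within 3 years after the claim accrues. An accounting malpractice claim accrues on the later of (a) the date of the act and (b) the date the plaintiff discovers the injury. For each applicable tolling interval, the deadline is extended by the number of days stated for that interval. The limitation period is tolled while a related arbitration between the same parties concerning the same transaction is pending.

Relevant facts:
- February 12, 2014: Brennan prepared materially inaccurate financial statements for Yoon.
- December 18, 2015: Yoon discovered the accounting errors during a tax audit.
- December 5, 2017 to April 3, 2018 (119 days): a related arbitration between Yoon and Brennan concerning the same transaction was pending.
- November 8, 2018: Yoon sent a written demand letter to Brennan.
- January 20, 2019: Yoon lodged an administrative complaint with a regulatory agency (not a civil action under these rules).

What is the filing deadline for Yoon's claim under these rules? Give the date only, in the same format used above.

Taking the later of the act (February 12, 2014) and discovery (December 18, 2015), the claim accrued on December 18, 2015.
3 years from December 18, 2015 is December 18, 2018.
The period was tolled for 119 days by the pending related arbitration (December 5, 2017 to April 3, 2018), pushing the deadline to April 16, 2019.
Nothing else in the chronology tolls or restarts the period.

April 16, 2019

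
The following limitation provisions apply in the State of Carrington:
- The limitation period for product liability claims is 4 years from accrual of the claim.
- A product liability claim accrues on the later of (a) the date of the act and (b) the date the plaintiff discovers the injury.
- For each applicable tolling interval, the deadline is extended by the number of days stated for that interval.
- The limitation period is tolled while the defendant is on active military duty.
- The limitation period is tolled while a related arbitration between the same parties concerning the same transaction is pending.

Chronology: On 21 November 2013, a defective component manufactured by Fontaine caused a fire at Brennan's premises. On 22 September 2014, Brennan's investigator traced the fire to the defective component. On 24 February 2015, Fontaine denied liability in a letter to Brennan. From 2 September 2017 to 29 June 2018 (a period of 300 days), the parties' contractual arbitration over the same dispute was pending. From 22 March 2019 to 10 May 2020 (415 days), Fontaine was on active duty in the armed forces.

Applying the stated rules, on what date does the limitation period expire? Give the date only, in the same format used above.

6 September 2020

Because discovery on 22 September 2014 post-dates the 21 November 2013 act, accrual under the later-of rule falls on 22 September 2014.
The untolled deadline — 4 years after 22 September 2014 — is 22 September 2018.
The period was tolled for 300 days by the pending related arbitration (2 September 2017 to 29 June 2018), pushing the deadline to 19 July 2019.
Because the defendant's active military service ran from 22 March 2019 to 10 May 2020, the deadline is extended by 415 days to 6 September 2020.
The other events in the timeline have no effect on the limitation period under the stated rules.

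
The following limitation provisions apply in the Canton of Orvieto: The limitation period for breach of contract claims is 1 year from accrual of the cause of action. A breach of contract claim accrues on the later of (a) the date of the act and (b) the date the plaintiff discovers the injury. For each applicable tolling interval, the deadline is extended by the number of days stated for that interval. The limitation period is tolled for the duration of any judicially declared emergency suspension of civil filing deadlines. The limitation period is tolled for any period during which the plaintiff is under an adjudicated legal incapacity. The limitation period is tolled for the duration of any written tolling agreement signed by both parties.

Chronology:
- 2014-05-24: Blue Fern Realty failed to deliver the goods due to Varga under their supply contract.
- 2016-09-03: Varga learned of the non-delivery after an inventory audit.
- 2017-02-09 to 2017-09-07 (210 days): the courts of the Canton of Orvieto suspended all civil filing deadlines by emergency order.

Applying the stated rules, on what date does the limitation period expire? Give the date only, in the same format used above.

2018-04-01

Because discovery on 2016-09-03 post-dates the 2014-05-24 act, accrual under the later-of rule falls on 2016-09-03.
The untolled deadline — 1 year after 2016-09-03 — is 2017-09-03.
The period was tolled for 210 days by the emergency suspension of filing deadlines (2017-02-09 to 2017-09-07), pushing the deadline to 2018-04-01.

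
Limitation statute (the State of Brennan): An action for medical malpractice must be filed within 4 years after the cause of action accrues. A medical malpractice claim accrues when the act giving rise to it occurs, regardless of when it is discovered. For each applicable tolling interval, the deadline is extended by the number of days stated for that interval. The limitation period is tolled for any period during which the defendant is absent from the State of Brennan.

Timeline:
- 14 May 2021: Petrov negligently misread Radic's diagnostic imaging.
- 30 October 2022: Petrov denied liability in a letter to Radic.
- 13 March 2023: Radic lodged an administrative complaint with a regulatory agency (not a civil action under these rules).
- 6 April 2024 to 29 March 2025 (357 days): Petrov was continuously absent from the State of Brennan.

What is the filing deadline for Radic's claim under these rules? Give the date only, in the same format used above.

The limitation period began to run on 14 May 2021.
The untolled deadline — 4 years after 14 May 2021 — is 14 May 2025.
Because the defendant's absence from the jurisdiction ran from 6 April 2024 to 29 March 2025, the deadline is extended by 357 days to 6 May 2026.
None of the other events listed affects the running of the period under the stated rules.

6 May 2026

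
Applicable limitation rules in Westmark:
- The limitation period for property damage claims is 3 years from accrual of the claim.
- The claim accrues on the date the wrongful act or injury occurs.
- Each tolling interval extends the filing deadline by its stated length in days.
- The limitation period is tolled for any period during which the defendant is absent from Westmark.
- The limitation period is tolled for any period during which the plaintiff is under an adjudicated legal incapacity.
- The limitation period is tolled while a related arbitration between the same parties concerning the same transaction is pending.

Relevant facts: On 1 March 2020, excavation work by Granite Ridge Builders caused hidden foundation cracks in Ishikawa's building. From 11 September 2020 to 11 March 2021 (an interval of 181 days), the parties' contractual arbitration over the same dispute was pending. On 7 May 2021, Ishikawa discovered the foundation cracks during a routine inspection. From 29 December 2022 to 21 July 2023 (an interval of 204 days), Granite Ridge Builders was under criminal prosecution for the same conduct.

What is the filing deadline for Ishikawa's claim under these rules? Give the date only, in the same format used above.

29 August 2023

The claim accrued on 1 March 2020, when the wrongful act occurred; under the stated occurrence rule the 7 May 2021 discovery does not delay accrual.
3 years from 1 March 2020 is 1 March 2023.
Because the pending related arbitration ran from 11 September 2020 to 11 March 2021, the deadline is extended by 181 days to 29 August 2023.
No stated provision tolls the period for a criminal prosecution, so the interval from 29 December 2022 to 21 July 2023 has no effect on the deadline.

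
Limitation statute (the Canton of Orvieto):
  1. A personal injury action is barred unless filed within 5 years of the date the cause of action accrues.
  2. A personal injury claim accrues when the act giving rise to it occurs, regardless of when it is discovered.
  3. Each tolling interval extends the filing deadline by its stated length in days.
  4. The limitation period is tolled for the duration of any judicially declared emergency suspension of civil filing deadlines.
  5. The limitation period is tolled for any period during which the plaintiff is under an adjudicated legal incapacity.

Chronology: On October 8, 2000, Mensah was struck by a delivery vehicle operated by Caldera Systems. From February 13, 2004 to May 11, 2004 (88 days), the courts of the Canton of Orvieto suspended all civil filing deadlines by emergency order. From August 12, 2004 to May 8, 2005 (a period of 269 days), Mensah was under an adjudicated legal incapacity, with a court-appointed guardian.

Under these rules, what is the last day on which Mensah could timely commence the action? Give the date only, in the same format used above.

The cause of action accrued on October 8, 2000, the date of the act.
The untolled deadline — 5 years after October 8, 2000 — is October 8, 2005.
The period was tolled for 88 days by the emergency suspension of filing deadlines (February 13, 2004 to May 11, 2004), pushing the deadline to January 4, 2006.
The plaintiff's legal incapacity from August 12, 2004 to May 8, 2005 tolled the period for 269 days, extending the deadline to September 30, 2006.

September 30, 2006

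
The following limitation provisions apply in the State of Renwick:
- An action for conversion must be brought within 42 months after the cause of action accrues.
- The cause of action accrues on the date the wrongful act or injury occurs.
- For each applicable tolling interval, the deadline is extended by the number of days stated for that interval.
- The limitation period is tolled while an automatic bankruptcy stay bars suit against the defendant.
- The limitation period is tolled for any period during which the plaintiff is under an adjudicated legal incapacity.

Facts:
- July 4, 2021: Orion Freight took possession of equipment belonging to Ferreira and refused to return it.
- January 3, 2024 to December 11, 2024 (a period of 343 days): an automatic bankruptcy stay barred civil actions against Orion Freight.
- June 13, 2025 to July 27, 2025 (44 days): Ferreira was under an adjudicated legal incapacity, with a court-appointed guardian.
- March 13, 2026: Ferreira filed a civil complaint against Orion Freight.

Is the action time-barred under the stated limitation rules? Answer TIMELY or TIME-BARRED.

The cause of action accrued on July 4, 2021, the date of the act.
42 months from July 4, 2021 is January 4, 2025.
The automatic bankruptcy stay from January 3, 2024 to December 11, 2024 tolled the period for 343 days, extending the deadline to December 13, 2025.
The plaintiff's legal incapacity from June 13, 2025 to July 27, 2025 tolled the period for 44 days, extending the deadline to January 26, 2026.
Ferreira filed on March 13, 2026, after the January 26, 2026 deadline, so the action is time-barred.

TIME-BARRED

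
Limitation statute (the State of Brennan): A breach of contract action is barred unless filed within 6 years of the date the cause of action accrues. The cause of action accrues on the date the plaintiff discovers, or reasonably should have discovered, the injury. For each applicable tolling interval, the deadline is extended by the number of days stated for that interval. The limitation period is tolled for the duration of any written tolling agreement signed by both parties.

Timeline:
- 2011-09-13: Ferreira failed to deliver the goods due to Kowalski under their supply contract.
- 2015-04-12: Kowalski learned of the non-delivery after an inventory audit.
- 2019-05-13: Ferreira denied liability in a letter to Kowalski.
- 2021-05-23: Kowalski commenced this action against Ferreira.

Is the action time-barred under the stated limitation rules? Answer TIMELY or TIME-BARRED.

TIME-BARRED

Under the discovery rule, the claim accrued on 2015-04-12, when Kowalski discovered the injury — not on the 2011-09-13 date of the underlying act.
Adding the 6 years base period to 2015-04-12 gives a deadline of 2021-04-12, before any tolling.
The other events in the timeline have no effect on the limitation period under the stated rules.
Kowalski filed on 2021-05-23, after the 2021-04-12 deadline, so the action is time-barred.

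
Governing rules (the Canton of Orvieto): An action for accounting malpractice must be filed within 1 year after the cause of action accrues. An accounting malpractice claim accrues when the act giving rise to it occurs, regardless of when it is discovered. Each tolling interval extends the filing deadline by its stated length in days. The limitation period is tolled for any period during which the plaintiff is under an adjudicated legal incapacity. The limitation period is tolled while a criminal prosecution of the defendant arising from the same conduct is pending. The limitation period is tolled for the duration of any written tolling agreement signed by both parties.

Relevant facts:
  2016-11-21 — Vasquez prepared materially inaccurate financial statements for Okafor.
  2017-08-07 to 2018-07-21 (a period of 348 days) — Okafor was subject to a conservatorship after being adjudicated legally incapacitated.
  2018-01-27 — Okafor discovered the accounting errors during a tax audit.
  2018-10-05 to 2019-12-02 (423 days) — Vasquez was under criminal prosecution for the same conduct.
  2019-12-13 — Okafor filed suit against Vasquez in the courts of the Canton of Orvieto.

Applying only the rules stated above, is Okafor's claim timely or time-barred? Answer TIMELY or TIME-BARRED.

The claim accrued on 2016-11-21, when the wrongful act occurred; under the stated occurrence rule the 2018-01-27 discovery does not delay accrual.
The untolled deadline — 1 year after 2016-11-21 — is 2017-11-21.
The plaintiff's legal incapacity from 2017-08-07 to 2018-07-21 tolled the period for 348 days, extending the deadline to 2018-11-04.
The period was tolled for 423 days by the pending criminal prosecution (2018-10-05 to 2019-12-02), pushing the deadline to 2020-01-01.
Filing on 2019-12-13 beat the 2020-01-01 deadline — the action is timely.

TIMELY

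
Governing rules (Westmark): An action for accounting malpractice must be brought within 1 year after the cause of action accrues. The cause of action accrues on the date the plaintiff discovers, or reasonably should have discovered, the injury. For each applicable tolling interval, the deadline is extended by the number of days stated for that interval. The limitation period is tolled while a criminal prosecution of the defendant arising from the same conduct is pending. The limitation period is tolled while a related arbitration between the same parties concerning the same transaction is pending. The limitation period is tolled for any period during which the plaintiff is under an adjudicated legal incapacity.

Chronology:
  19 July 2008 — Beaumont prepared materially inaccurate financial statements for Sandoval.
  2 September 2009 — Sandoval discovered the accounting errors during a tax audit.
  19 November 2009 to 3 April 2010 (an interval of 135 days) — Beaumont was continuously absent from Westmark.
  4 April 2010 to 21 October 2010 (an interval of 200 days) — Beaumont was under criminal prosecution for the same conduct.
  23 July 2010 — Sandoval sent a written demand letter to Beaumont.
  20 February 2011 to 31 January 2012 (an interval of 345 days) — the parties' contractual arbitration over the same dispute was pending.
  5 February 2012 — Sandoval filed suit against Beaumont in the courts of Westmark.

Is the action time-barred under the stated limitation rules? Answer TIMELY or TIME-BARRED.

TIMELY

Under the discovery rule, the claim accrued on 2 September 2009, when Sandoval discovered the injury — not on the 19 July 2008 date of the underlying act.
1 year from 2 September 2009 is 2 September 2010.
The pending criminal prosecution from 4 April 2010 to 21 October 2010 tolled the period for 200 days, extending the deadline to 21 March 2011.
The pending related arbitration from 20 February 2011 to 31 January 2012 tolled the period for 345 days, extending the deadline to 29 February 2012.
The defendant's absence from the jurisdiction from 19 November 2009 to 3 April 2010 does not toll the period, because no stated rule makes the defendant's absence a tolling event.
The other events in the timeline have no effect on the limitation period under the stated rules.
Sandoval filed on 5 February 2012, before the 29 February 2012 deadline, so the action is timely.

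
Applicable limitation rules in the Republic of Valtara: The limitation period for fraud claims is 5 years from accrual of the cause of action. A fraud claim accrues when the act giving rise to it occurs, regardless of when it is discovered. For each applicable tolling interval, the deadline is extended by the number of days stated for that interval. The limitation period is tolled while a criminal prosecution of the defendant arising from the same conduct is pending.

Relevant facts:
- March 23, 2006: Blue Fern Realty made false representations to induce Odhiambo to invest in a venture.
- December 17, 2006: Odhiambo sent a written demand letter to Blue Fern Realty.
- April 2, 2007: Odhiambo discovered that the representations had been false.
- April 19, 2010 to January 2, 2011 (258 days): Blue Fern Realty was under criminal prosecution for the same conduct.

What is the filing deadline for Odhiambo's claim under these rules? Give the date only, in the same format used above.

December 6, 2011

The claim accrued on March 23, 2006, when the wrongful act occurred; under the stated occurrence rule the April 2, 2007 discovery does not delay accrual.
5 years from March 23, 2006 is March 23, 2011.
Because the pending criminal prosecution ran from April 19, 2010 to January 2, 2011, the deadline is extended by 258 days to December 6, 2011.
None of the other events listed affects the running of the period under the stated rules.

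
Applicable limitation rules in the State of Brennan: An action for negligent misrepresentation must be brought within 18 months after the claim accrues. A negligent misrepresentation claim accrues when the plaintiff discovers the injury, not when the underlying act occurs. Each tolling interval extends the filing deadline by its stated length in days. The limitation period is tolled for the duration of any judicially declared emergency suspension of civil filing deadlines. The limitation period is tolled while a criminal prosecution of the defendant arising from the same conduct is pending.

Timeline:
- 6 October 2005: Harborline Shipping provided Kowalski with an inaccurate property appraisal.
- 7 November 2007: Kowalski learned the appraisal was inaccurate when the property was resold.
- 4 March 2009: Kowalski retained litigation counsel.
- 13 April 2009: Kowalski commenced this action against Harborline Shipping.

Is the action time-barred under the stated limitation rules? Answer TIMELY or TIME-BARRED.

Accrual is tied to discovery, so the period began on 7 November 2007 rather than on 6 October 2005 when the act occurred.
18 months from 7 November 2007 is 7 May 2009.
Nothing else in the chronology tolls or restarts the period.
Filing on 13 April 2009 beat the 7 May 2009 deadline — the action is timely.

TIMELY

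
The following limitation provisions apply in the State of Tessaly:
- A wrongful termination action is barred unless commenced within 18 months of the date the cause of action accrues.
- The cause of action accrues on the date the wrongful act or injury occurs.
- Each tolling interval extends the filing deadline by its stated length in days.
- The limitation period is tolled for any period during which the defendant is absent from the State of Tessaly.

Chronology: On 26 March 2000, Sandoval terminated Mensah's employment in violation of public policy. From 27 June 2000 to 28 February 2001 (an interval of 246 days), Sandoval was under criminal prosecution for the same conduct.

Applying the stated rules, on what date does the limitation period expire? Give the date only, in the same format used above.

26 September 2001

The limitation period began to run on 26 March 2000.
The untolled deadline — 18 months after 26 March 2000 — is 26 September 2001.
The pending criminal prosecution from 27 June 2000 to 28 February 2001 does not toll the period, because no stated rule makes a criminal prosecution a tolling event.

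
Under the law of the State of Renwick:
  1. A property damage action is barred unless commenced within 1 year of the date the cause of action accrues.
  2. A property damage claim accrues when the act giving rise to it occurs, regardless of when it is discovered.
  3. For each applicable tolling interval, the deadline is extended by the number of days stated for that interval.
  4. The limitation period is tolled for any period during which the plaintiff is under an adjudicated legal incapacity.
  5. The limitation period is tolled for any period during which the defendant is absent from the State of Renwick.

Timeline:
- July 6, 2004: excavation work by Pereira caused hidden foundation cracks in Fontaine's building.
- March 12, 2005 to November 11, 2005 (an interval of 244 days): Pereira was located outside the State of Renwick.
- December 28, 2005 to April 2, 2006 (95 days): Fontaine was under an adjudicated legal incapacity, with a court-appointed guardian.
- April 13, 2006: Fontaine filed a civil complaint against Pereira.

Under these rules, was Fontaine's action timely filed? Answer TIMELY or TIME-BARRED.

TIMELY

The limitation period began to run on July 6, 2004.
1 year from July 6, 2004 is July 6, 2005.
The defendant's absence from the jurisdiction from March 12, 2005 to November 11, 2005 tolled the period for 244 days, extending the deadline to March 7, 2006.
The plaintiff's legal incapacity from December 28, 2005 to April 2, 2006 tolled the period for 95 days, extending the deadline to June 10, 2006.
Filing on April 13, 2006 beat the June 10, 2006 deadline — the action is timely.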